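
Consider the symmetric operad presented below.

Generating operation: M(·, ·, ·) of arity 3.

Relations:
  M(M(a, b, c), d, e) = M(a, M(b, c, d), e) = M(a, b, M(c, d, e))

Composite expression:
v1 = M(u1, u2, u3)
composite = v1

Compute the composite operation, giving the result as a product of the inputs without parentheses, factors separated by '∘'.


u1 ∘ u2 ∘ u3

Every regrouping of M is equal, so read the u-inputs in written order.
M(u1, u2, u3) linearizes to u1 ∘ u2 ∘ u3


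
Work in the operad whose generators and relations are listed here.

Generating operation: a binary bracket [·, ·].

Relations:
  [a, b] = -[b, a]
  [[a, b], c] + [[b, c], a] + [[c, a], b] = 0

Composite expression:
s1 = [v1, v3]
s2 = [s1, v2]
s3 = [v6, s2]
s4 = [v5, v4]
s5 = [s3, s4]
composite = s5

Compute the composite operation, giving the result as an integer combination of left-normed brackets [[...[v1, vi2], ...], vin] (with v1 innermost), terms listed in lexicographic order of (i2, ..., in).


[[[[[v1, v3], v2], v6], v4], v5] - [[[[[v1, v3], v2], v6], v5], v4]

Skip Jacobi rewriting: expand, keep v1-initial words, read off terms.
Composite bracket: [[v6, [[v1, v3], v2]], [v5, v4]]
Full expansion: 32 signed words from ab - ba (2^5 = 32).
Keep just the words that open with v1:
  word v1v3v2v6v4v5 has sign +1, contributing +[[[[[v1, v3], v2], v6], v4], v5]
  word v1v3v2v6v5v4 has sign -1, contributing -[[[[[v1, v3], v2], v6], v5], v4]


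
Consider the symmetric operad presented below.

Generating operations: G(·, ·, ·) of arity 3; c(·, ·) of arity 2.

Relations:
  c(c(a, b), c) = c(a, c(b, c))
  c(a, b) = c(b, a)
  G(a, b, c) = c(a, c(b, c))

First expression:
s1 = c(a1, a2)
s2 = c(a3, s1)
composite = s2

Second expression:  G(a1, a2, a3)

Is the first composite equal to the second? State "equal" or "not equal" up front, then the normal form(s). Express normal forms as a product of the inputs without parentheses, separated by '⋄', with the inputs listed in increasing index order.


equal — both sides give a1 ⋄ a2 ⋄ a3

Reducing the first expression gives a1 ⋄ a2 ⋄ a3
Reducing the second expression gives a1 ⋄ a2 ⋄ a3
One common form — equal.


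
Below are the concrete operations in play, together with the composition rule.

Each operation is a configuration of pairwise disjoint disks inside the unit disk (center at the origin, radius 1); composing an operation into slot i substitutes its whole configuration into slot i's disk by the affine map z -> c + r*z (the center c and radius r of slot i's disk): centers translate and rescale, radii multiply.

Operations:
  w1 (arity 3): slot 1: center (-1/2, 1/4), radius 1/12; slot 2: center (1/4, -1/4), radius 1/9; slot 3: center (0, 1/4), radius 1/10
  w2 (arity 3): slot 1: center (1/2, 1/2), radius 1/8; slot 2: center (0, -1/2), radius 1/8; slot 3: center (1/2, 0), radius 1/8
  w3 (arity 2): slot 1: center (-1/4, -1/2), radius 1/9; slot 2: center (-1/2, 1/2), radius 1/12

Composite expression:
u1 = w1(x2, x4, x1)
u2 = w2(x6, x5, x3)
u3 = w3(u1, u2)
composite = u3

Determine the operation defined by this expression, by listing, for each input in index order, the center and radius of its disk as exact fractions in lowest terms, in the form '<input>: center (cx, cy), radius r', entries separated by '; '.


Nesting under w3 composes maps z -> c + r*z down each x-path.
input x2: applying the 2 nested substitutions gives center (-11/36, -17/36), radius 1/108
input x4: applying the 2 nested substitutions gives center (-2/9, -19/36), radius 1/81
input x1: applying the 2 nested substitutions gives center (-1/4, -17/36), radius 1/90
input x6: applying the 2 nested substitutions gives center (-11/24, 13/24), radius 1/96
input x5: applying the 2 nested substitutions gives center (-1/2, 11/24), radius 1/96
input x3: applying the 2 nested substitutions gives center (-11/24, 1/2), radius 1/96

x1: center (-1/4, -17/36), radius 1/90; x2: center (-11/36, -17/36), radius 1/108; x3: center (-11/24, 1/2), radius 1/96; x4: center (-2/9, -19/36), radius 1/81; x5: center (-1/2, 11/24), radius 1/96; x6: center (-11/24, 13/24), radius 1/96


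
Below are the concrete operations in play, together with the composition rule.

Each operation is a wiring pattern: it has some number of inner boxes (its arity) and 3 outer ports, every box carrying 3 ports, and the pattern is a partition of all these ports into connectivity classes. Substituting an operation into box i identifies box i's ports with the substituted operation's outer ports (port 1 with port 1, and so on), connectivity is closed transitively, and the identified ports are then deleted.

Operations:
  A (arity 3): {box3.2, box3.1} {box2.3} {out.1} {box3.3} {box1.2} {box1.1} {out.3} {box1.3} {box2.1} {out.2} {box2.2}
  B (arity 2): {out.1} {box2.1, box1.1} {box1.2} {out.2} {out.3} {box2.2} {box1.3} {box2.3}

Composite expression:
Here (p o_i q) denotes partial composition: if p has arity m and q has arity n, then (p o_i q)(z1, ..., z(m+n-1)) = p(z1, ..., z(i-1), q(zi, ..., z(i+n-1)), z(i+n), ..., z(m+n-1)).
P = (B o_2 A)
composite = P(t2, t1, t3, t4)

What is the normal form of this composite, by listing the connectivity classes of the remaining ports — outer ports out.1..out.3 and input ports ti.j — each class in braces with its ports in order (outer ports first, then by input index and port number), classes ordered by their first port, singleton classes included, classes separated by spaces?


Reachability decides: close wires over B-identified ports.
the subtree at A composes to {out.1} {out.2} {out.3} {t1.1} {t1.2} {t1.3} {t3.1} {t3.2} {t3.3} {t4.1, t4.2} {t4.3} on (t1, t3, t4); out.j = own outer ports
the subtree at B composes to {out.1} {out.2} {out.3} {t1.1} {t1.2} {t1.3} {t2.1} {t2.2} {t2.3} {t3.1} {t3.2} {t3.3} {t4.1, t4.2} {t4.3} on (t2, t1, t3, t4); out.j = own outer ports

{out.1} {out.2} {out.3} {t1.1} {t1.2} {t1.3} {t2.1} {t2.2} {t2.3} {t3.1} {t3.2} {t3.3} {t4.1, t4.2} {t4.3}


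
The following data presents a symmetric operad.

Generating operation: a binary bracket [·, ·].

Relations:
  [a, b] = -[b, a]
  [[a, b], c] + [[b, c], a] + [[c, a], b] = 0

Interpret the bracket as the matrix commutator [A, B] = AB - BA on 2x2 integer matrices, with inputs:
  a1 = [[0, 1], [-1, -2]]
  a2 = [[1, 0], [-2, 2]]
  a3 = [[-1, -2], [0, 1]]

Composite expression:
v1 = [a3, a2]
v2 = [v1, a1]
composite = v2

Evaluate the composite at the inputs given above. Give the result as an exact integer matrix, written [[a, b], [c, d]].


[[6, 12], [0, -6]]

[a3, a2] = [[4, -2], [-4, -4]]
[[a3, a2], a1] = [[6, 12], [0, -6]]


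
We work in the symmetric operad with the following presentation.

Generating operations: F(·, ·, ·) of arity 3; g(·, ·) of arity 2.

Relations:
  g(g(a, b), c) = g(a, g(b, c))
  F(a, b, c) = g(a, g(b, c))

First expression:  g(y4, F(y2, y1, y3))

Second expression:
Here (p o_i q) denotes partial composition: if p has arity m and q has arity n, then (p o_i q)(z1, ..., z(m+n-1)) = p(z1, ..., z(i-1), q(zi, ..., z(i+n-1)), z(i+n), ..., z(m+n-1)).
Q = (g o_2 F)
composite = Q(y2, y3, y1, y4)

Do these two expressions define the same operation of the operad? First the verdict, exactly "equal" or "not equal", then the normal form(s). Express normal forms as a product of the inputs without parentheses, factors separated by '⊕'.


not equal; first: y4 ⊕ y2 ⊕ y1 ⊕ y3; second: y2 ⊕ y3 ⊕ y1 ⊕ y4

Reducing the first expression gives y4 ⊕ y2 ⊕ y1 ⊕ y3
Reducing the second expression gives y2 ⊕ y3 ⊕ y1 ⊕ y4
Distinct normal forms: not equal.


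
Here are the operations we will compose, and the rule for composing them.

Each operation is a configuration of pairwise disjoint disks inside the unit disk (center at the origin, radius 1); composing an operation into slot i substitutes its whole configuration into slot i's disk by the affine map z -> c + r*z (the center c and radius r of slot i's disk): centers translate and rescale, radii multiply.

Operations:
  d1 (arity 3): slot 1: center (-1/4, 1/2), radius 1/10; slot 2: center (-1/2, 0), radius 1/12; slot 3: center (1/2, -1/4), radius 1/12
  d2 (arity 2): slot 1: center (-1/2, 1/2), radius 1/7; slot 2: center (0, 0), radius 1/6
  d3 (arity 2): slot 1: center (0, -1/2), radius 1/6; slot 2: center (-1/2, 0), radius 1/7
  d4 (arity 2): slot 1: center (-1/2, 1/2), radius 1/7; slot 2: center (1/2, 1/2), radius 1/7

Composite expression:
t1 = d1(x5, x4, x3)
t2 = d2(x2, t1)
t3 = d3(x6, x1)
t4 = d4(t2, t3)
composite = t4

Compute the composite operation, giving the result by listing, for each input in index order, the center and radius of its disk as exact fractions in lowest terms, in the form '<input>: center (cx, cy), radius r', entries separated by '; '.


x1: center (3/7, 1/2), radius 1/49; x2: center (-4/7, 4/7), radius 1/49; x3: center (-41/84, 83/168), radius 1/504; x4: center (-43/84, 1/2), radius 1/504; x5: center (-85/168, 43/84), radius 1/420; x6: center (1/2, 3/7), radius 1/42

Affine substitution under d4: radii multiply and x-centers shift.
input x2: applying the 2 nested substitutions gives center (-4/7, 4/7), radius 1/49
input x5: applying the 3 nested substitutions gives center (-85/168, 43/84), radius 1/420
input x4: applying the 3 nested substitutions gives center (-43/84, 1/2), radius 1/504
input x3: applying the 3 nested substitutions gives center (-41/84, 83/168), radius 1/504
input x6: applying the 2 nested substitutions gives center (1/2, 3/7), radius 1/42
input x1: applying the 2 nested substitutions gives center (3/7, 1/2), radius 1/49


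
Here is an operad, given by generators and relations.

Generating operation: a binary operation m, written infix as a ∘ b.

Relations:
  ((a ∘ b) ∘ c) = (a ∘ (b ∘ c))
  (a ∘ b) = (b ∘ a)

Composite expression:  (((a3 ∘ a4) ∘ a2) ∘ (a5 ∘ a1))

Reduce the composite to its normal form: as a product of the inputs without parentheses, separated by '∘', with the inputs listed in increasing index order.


a1 ∘ a2 ∘ a3 ∘ a4 ∘ a5

With m associative and commutative, the a-input set is all that matters.
(a3 ∘ a4) reduces to a3 ∘ a4
((a3 ∘ a4) ∘ a2) reduces to a3 ∘ a4 ∘ a2
(a5 ∘ a1) reduces to a5 ∘ a1
(((a3 ∘ a4) ∘ a2) ∘ (a5 ∘ a1)) reduces to a3 ∘ a4 ∘ a2 ∘ a5 ∘ a1
the factors in increasing index order: a1 ∘ a2 ∘ a3 ∘ a4 ∘ a5


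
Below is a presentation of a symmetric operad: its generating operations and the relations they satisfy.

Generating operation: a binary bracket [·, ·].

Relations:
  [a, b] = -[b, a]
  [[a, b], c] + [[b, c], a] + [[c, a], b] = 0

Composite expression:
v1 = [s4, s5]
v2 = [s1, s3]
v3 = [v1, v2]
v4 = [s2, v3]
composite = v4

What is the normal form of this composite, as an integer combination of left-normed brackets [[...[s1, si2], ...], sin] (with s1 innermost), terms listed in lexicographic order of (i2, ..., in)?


[[[[s1, s3], s4], s5], s2] - [[[[s1, s3], s5], s4], s2]

Skip Jacobi rewriting: expand, keep s1-initial words, read off terms.
Composite bracket: [s2, [[s4, s5], [s1, s3]]]
Applying ab - ba throughout gives 16 signed words (2^4 = 16).
Keep just the words that open with s1:
  word s1s3s4s5s2 has sign +1, contributing +[[[[s1, s3], s4], s5], s2]
  word s1s3s5s4s2 has sign -1, contributing -[[[[s1, s3], s5], s4], s2]


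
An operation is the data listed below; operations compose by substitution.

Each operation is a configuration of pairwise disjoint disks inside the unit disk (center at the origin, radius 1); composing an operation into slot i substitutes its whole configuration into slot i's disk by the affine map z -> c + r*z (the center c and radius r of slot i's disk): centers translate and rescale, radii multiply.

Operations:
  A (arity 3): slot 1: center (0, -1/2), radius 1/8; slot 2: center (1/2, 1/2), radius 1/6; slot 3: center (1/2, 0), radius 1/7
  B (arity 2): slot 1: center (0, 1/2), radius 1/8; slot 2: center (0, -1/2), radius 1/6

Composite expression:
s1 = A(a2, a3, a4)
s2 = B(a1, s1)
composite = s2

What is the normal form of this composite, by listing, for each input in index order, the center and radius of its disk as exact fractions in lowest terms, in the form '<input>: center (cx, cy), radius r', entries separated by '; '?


a1: center (0, 1/2), radius 1/8; a2: center (0, -7/12), radius 1/48; a3: center (1/12, -5/12), radius 1/36; a4: center (1/12, -1/2), radius 1/42

Nesting under B composes maps z -> c + r*z down each a-path.
input a1: applying the 1 nested substitution gives center (0, 1/2), radius 1/8
input a2: applying the 2 nested substitutions gives center (0, -7/12), radius 1/48
input a3: applying the 2 nested substitutions gives center (1/12, -5/12), radius 1/36
input a4: applying the 2 nested substitutions gives center (1/12, -1/2), radius 1/42


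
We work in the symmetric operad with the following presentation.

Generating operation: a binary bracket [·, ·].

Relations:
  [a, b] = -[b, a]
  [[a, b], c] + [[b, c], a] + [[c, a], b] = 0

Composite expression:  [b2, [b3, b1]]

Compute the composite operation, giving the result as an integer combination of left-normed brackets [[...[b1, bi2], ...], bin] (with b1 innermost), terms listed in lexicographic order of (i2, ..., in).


Antisymmetry and Jacobi reduce to b1-anchored left-normed brackets.
Composite bracket: [b2, [b3, b1]]
Each bracket splits as ab - ba, giving 4 signed words (2^2 = 4).
Coefficients come from the b1-initial words:
  from b1b3b2, sign +1: term +[[b1, b3], b2]

[[b1, b3], b2]


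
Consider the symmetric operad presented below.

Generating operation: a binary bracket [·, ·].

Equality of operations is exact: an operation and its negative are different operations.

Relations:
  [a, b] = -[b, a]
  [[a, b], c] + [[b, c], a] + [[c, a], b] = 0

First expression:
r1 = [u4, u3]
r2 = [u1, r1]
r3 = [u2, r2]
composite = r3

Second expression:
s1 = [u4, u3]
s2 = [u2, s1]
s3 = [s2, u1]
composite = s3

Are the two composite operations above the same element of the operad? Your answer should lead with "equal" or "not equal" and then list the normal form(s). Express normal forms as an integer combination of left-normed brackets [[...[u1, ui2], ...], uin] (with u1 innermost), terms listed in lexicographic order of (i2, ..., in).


not equal; the first gives [[[u1, u3], u4], u2] - [[[u1, u4], u3], u2] and the second [[[u1, u2], u3], u4] - [[[u1, u2], u4], u3] - [[[u1, u3], u4], u2] + [[[u1, u4], u3], u2]

Reducing the first expression gives [[[u1, u3], u4], u2] - [[[u1, u4], u3], u2]
Reducing the second expression gives [[[u1, u2], u3], u4] - [[[u1, u2], u4], u3] - [[[u1, u3], u4], u2] + [[[u1, u4], u3], u2]
The normal forms differ: not equal.


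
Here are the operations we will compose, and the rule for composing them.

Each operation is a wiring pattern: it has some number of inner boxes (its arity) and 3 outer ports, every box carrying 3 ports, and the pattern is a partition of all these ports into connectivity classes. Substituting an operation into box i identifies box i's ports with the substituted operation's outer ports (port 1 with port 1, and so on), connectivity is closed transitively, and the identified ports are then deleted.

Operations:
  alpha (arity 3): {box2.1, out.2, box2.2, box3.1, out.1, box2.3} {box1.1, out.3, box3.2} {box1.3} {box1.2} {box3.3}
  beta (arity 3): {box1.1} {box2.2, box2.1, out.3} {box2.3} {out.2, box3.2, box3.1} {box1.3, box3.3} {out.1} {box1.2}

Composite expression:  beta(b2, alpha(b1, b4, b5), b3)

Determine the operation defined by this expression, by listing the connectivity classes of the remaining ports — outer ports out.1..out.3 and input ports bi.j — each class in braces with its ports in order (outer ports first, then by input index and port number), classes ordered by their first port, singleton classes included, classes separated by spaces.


{out.1} {out.2, b3.1, b3.2} {out.3, b4.1, b4.2, b4.3, b5.1} {b1.1, b5.2} {b1.2} {b1.3} {b2.1} {b2.2} {b2.3, b3.3} {b5.3}

Connectivity passes through glued beta-boundaries; trace each wire chain.
the subtree at alpha composes to {out.1, out.2, b4.1, b4.2, b4.3, b5.1} {out.3, b1.1, b5.2} {b1.2} {b1.3} {b5.3} on (b1, b4, b5); out.j = own outer ports
the subtree at beta composes to {out.1} {out.2, b3.1, b3.2} {out.3, b4.1, b4.2, b4.3, b5.1} {b1.1, b5.2} {b1.2} {b1.3} {b2.1} {b2.2} {b2.3, b3.3} {b5.3} on (b2, b1, b4, b5, b3); out.j = own outer ports


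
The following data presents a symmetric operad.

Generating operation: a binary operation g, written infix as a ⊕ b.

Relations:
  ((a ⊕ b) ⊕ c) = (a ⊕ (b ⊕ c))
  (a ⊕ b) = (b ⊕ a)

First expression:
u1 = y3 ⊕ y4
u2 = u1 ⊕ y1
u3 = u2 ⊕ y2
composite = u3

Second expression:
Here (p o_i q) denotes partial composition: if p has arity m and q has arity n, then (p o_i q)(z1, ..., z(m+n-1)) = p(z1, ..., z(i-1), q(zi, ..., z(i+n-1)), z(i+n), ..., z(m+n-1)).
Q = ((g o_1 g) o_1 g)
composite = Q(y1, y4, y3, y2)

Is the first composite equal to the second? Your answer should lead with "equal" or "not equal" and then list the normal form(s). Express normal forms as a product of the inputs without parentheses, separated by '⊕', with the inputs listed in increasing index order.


In normal form, the first expression is y1 ⊕ y2 ⊕ y3 ⊕ y4
In normal form, the second expression is y1 ⊕ y2 ⊕ y3 ⊕ y4
Identical normal forms: equal.

equal; both compose to y1 ⊕ y2 ⊕ y3 ⊕ y4


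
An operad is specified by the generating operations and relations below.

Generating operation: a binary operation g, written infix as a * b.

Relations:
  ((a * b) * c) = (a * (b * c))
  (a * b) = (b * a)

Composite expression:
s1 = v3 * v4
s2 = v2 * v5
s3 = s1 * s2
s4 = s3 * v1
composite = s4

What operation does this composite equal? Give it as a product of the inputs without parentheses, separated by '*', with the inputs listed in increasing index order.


v1 * v2 * v3 * v4 * v5

Key point: g commutes, so take the v-inputs in any fixed order.
(v3 * v4) spells out as v3 * v4
(v2 * v5) spells out as v2 * v5
((v3 * v4) * (v2 * v5)) spells out as v3 * v4 * v2 * v5
(((v3 * v4) * (v2 * v5)) * v1) spells out as v3 * v4 * v2 * v5 * v1
reordering the factors by index: v1 * v2 * v3 * v4 * v5


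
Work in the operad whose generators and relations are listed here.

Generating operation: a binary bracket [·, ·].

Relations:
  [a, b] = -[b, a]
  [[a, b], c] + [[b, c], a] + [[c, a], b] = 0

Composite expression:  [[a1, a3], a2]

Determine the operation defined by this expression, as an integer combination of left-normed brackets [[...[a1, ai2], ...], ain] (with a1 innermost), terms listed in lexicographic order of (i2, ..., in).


In the tensor algebra, words opening a1 carry the a1-anchored form.
Composite bracket: [[a1, a3], a2]
Applying ab - ba throughout gives 4 signed words (2^2 = 4).
Only words starting with a1 matter:
  the word a1a3a2 carries sign +1 and contributes +[[a1, a3], a2]

[[a1, a3], a2]


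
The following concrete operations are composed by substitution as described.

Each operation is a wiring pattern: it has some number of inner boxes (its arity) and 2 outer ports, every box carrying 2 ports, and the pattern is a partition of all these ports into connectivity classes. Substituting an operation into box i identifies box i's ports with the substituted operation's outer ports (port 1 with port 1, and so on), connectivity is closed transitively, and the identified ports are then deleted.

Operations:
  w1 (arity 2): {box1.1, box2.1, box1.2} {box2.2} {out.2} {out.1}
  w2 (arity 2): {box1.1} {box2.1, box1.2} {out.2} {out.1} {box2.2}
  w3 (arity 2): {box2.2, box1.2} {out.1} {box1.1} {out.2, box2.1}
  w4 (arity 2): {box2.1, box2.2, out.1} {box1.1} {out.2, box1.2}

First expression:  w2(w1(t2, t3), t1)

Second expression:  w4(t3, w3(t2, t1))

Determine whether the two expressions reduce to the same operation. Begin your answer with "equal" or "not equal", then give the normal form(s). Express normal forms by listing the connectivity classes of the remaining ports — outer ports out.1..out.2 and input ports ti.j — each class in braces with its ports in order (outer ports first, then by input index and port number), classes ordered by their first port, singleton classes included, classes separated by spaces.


not equal; the first gives {out.1} {out.2} {t1.1} {t1.2} {t2.1, t2.2, t3.1} {t3.2} and the second {out.1, t1.1} {out.2, t3.2} {t1.2, t2.2} {t2.1} {t3.1}

The first expression, normalized: {out.1} {out.2} {t1.1} {t1.2} {t2.1, t2.2, t3.1} {t3.2}
The second expression, normalized: {out.1, t1.1} {out.2, t3.2} {t1.2, t2.2} {t2.1} {t3.1}
Different reductions; not equal.


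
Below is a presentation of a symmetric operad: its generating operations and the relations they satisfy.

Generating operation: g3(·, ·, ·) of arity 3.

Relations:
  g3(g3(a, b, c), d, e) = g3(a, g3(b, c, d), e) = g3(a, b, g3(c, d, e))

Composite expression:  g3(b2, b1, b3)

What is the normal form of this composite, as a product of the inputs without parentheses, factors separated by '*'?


All parenthesizations of g3 agree; list the b-inputs left to right.
g3(b2, b1, b3) flattens to b2 * b1 * b3

b2 * b1 * b3


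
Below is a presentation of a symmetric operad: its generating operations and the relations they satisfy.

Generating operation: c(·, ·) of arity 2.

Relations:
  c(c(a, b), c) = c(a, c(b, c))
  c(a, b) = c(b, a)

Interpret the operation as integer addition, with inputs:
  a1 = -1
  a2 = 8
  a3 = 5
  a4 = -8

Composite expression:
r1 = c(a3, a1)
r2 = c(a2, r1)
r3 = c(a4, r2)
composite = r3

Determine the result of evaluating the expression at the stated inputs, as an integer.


4

c(a3, a1) = 4
c(a2, c(a3, a1)) = 12
c(a4, c(a2, c(a3, a1))) = 4


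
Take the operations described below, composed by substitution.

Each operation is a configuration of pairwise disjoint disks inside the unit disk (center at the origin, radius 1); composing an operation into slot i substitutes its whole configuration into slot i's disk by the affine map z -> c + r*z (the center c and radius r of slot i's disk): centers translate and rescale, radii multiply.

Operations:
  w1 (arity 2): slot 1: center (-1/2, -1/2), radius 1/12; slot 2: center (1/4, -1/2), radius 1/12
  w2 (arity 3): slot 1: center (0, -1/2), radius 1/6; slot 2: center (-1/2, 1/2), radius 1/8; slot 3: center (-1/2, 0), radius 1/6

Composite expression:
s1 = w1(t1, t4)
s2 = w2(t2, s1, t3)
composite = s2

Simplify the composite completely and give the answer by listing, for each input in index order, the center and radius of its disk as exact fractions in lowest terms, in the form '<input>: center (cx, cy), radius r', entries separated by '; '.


t1: center (-9/16, 7/16), radius 1/96; t2: center (0, -1/2), radius 1/6; t3: center (-1/2, 0), radius 1/6; t4: center (-15/32, 7/16), radius 1/96

Only the slot chain above each t matters under w2; compose those maps.
input t2: composing its 1 substitution step yields center (0, -1/2), radius 1/6
input t1: composing its 2 substitution steps yields center (-9/16, 7/16), radius 1/96
input t4: composing its 2 substitution steps yields center (-15/32, 7/16), radius 1/96
input t3: composing its 1 substitution step yields center (-1/2, 0), radius 1/6


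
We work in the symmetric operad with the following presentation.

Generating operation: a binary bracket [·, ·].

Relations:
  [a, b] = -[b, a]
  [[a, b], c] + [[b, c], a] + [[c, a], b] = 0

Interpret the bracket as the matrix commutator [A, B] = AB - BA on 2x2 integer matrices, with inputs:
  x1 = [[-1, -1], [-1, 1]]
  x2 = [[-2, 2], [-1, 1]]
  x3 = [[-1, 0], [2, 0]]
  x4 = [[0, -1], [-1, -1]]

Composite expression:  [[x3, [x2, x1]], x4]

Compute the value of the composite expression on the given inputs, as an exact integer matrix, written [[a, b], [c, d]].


[[-6, 35], [-41, 6]]

[x2, x1] = [[-3, 7], [-1, 3]]
[x3, [x2, x1]] = [[-14, -7], [-13, 14]]
[[x3, [x2, x1]], x4] = [[-6, 35], [-41, 6]]


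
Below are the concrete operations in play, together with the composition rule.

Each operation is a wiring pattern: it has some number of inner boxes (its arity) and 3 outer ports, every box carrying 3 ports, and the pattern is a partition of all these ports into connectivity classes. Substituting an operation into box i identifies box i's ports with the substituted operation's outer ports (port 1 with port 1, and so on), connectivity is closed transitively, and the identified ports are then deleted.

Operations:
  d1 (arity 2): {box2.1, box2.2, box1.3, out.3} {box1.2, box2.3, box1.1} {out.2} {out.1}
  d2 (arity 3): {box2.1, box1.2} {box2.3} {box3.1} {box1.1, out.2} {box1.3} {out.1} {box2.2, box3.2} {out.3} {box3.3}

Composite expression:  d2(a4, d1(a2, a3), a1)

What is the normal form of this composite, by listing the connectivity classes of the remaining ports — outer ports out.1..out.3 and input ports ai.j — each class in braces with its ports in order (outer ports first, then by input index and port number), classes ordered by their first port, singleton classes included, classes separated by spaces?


{out.1} {out.2, a4.1} {out.3} {a1.1} {a1.2} {a1.3} {a2.1, a2.2, a3.3} {a2.3, a3.1, a3.2} {a4.2} {a4.3}

Substituting into d2 glues patterns; closure does the rest.
composing d1 on (a2, a3), with out.j its own outer ports: {out.1} {out.2} {out.3, a2.3, a3.1, a3.2} {a2.1, a2.2, a3.3}
composing d2 on (a4, a2, a3, a1), with out.j its own outer ports: {out.1} {out.2, a4.1} {out.3} {a1.1} {a1.2} {a1.3} {a2.1, a2.2, a3.3} {a2.3, a3.1, a3.2} {a4.2} {a4.3}


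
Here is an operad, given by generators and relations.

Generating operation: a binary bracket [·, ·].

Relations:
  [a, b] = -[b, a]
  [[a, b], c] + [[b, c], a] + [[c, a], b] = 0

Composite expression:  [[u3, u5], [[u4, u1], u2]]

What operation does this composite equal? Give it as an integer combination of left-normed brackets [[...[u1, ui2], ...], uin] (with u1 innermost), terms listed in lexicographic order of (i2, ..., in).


Skip Jacobi rewriting: expand, keep u1-initial words, read off terms.
Composite bracket: [[u3, u5], [[u4, u1], u2]]
The bracket unfolds into 16 signed words via [a, b] = ab - ba (2^4 = 16).
The u1-initial words carry the normal form:
  u1u4u2u3u5 appears with sign +1, giving the term +[[[[u1, u4], u2], u3], u5]
  u1u4u2u5u3 appears with sign -1, giving the term -[[[[u1, u4], u2], u5], u3]

[[[[u1, u4], u2], u3], u5] - [[[[u1, u4], u2], u5], u3]


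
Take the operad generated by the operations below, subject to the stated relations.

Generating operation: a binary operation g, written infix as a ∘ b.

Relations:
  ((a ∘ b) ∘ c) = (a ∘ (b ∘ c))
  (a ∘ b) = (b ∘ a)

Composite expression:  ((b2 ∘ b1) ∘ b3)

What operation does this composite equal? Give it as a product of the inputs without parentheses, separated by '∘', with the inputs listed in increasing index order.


b1 ∘ b2 ∘ b3

Shape and order are irrelevant to g; the b-input set decides.
(b2 ∘ b1) reduces to b2 ∘ b1
((b2 ∘ b1) ∘ b3) reduces to b2 ∘ b1 ∘ b3
rearranged into index order: b1 ∘ b2 ∘ b3


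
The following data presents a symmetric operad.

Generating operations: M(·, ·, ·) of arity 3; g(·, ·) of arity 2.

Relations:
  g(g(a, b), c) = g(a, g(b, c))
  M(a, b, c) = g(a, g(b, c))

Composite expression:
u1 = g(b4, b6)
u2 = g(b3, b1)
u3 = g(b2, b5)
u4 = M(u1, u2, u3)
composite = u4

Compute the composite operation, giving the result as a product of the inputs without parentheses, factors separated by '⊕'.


The M-tree's shape is irrelevant; the b-reading-order decides.
g(b4, b6) collapses to b4 ⊕ b6
g(b3, b1) collapses to b3 ⊕ b1
g(b2, b5) collapses to b2 ⊕ b5
M(g(b4, b6), g(b3, b1), g(b2, b5)) collapses to b4 ⊕ b6 ⊕ b3 ⊕ b1 ⊕ b2 ⊕ b5

b4 ⊕ b6 ⊕ b3 ⊕ b1 ⊕ b2 ⊕ b5


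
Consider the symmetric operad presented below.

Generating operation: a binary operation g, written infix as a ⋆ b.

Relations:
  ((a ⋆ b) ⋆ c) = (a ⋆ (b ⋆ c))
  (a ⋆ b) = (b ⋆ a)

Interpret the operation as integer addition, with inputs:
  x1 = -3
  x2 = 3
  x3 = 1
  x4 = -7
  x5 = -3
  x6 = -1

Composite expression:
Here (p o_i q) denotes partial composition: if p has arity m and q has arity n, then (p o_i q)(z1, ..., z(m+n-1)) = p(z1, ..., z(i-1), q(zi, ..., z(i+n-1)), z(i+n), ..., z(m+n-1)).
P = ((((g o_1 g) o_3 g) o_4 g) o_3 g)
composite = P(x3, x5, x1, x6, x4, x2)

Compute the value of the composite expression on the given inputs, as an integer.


(x3 ⋆ x5) = -2
(x1 ⋆ x6) = -4
(x4 ⋆ x2) = -4
((x1 ⋆ x6) ⋆ (x4 ⋆ x2)) = -8
((x3 ⋆ x5) ⋆ ((x1 ⋆ x6) ⋆ (x4 ⋆ x2))) = -10

-10


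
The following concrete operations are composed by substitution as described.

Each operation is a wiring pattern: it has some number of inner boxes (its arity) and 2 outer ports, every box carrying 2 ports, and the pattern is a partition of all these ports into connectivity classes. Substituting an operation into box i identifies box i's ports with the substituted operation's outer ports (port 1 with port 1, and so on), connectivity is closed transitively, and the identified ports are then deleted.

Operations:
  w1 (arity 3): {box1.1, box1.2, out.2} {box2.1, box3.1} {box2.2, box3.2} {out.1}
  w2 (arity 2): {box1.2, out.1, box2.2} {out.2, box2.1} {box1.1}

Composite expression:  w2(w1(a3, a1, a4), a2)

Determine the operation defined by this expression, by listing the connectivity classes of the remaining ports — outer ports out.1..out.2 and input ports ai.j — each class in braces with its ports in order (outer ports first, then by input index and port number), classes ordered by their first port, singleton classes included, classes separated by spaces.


{out.1, a2.2, a3.1, a3.2} {out.2, a2.1} {a1.1, a4.1} {a1.2, a4.2}

Treat the ports identified at w2 as solder joints: merge, then drop.
stage w1: inputs (a3, a1, a4), connectivity {out.1} {out.2, a3.1, a3.2} {a1.1, a4.1} {a1.2, a4.2}, out.j its boundary
stage w2: inputs (a3, a1, a4, a2), connectivity {out.1, a2.2, a3.1, a3.2} {out.2, a2.1} {a1.1, a4.1} {a1.2, a4.2}, out.j its boundary


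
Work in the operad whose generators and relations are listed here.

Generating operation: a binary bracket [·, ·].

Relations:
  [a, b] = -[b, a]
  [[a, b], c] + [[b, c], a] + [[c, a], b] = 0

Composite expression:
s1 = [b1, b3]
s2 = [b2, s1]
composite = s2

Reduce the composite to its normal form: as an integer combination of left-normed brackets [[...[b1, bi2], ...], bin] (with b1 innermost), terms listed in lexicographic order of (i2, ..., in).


Antisymmetry and Jacobi reduce to b1-anchored left-normed brackets.
Composite bracket: [b2, [b1, b3]]
Under [a, b] = ab - ba we get 4 signed associative words (2^2 = 4).
Collect the words opening with b1:
  word b1b3b2 has sign -1, contributing -[[b1, b3], b2]

-[[b1, b3], b2]


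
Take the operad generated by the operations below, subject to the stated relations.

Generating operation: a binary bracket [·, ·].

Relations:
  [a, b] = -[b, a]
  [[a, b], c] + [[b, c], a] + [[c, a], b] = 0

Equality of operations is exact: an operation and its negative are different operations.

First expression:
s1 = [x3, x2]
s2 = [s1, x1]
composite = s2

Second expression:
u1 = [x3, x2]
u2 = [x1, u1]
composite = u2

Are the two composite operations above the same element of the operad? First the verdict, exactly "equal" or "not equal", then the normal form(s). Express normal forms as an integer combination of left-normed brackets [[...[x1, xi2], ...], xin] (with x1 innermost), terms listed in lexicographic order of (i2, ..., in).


not equal — first [[x1, x2], x3] - [[x1, x3], x2], second -[[x1, x2], x3] + [[x1, x3], x2]

Reducing the first expression gives [[x1, x2], x3] - [[x1, x3], x2]
Reducing the second expression gives -[[x1, x2], x3] + [[x1, x3], x2]
No match — not equal.


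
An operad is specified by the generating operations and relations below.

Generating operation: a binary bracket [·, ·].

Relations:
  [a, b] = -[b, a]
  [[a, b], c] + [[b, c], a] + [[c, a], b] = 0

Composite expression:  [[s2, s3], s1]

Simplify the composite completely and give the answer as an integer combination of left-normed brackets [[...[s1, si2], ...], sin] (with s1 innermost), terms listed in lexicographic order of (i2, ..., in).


Skip Jacobi rewriting: expand, keep s1-initial words, read off terms.
Composite bracket: [[s2, s3], s1]
Applying ab - ba throughout gives 4 signed words (2^2 = 4).
Coefficients come from the s1-initial words:
  the word s1s2s3 carries sign -1 and contributes -[[s1, s2], s3]
  the word s1s3s2 carries sign +1 and contributes +[[s1, s3], s2]

-[[s1, s2], s3] + [[s1, s3], s2]


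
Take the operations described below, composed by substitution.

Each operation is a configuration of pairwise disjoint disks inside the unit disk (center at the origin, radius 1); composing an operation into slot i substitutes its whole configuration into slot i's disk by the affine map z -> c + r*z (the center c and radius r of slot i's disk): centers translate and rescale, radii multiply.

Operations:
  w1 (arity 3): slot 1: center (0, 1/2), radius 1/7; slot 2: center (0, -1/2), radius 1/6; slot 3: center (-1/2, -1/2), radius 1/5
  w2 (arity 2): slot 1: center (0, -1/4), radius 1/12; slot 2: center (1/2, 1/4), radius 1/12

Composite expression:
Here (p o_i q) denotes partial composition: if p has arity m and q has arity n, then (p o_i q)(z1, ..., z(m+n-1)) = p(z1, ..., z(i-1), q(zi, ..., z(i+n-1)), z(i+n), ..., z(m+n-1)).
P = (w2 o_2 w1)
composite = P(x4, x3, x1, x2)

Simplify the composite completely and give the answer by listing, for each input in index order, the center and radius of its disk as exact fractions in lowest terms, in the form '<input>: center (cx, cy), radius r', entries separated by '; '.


x1: center (1/2, 5/24), radius 1/72; x2: center (11/24, 5/24), radius 1/60; x3: center (1/2, 7/24), radius 1/84; x4: center (0, -1/4), radius 1/12

Below w2, radii multiply path by path; the x-disk centers shift.
tracing x4 down its 1-map path: center (0, -1/4), radius 1/12
tracing x3 down its 2-map path: center (1/2, 7/24), radius 1/84
tracing x1 down its 2-map path: center (1/2, 5/24), radius 1/72
tracing x2 down its 2-map path: center (11/24, 5/24), radius 1/60


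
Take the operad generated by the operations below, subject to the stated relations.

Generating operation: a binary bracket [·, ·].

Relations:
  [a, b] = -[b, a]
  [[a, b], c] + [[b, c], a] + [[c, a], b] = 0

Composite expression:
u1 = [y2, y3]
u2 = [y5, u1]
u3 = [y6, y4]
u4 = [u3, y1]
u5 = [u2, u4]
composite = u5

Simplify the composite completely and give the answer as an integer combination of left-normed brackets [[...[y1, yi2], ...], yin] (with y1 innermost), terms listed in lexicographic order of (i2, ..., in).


[[[[[y1, y4], y6], y2], y3], y5] - [[[[[y1, y4], y6], y3], y2], y5] - [[[[[y1, y4], y6], y5], y2], y3] + [[[[[y1, y4], y6], y5], y3], y2] - [[[[[y1, y6], y4], y2], y3], y5] + [[[[[y1, y6], y4], y3], y2], y5] + [[[[[y1, y6], y4], y5], y2], y3] - [[[[[y1, y6], y4], y5], y3], y2]

Left-normed coefficients sit on the y1-initial expansion words.
Composite bracket: [[y5, [y2, y3]], [[y6, y4], y1]]
The bracket unfolds into 32 signed words via [a, b] = ab - ba (2^5 = 32).
Collect the words opening with y1:
  y1y4y6y2y3y5 (sign +1) contributes +[[[[[y1, y4], y6], y2], y3], y5]
  y1y4y6y3y2y5 (sign -1) contributes -[[[[[y1, y4], y6], y3], y2], y5]
  y1y4y6y5y2y3 (sign -1) contributes -[[[[[y1, y4], y6], y5], y2], y3]
  y1y4y6y5y3y2 (sign +1) contributes +[[[[[y1, y4], y6], y5], y3], y2]
  y1y6y4y2y3y5 (sign -1) contributes -[[[[[y1, y6], y4], y2], y3], y5]
  y1y6y4y3y2y5 (sign +1) contributes +[[[[[y1, y6], y4], y3], y2], y5]
  y1y6y4y5y2y3 (sign +1) contributes +[[[[[y1, y6], y4], y5], y2], y3]
  y1y6y4y5y3y2 (sign -1) contributes -[[[[[y1, y6], y4], y5], y3], y2]


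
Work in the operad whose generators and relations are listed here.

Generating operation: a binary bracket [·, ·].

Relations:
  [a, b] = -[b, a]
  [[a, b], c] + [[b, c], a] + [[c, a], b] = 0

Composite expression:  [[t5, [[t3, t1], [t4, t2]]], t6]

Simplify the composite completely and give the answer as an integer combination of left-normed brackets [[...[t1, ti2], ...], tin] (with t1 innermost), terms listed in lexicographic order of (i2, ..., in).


-[[[[[t1, t3], t2], t4], t5], t6] + [[[[[t1, t3], t4], t2], t5], t6]

Skip Jacobi rewriting: expand, keep t1-initial words, read off terms.
Composite bracket: [[t5, [[t3, t1], [t4, t2]]], t6]
The bracket unfolds into 32 signed words via [a, b] = ab - ba (2^5 = 32).
Coefficients come from the t1-initial words:
  t1t3t2t4t5t6 (sign -1) contributes -[[[[[t1, t3], t2], t4], t5], t6]
  t1t3t4t2t5t6 (sign +1) contributes +[[[[[t1, t3], t4], t2], t5], t6]


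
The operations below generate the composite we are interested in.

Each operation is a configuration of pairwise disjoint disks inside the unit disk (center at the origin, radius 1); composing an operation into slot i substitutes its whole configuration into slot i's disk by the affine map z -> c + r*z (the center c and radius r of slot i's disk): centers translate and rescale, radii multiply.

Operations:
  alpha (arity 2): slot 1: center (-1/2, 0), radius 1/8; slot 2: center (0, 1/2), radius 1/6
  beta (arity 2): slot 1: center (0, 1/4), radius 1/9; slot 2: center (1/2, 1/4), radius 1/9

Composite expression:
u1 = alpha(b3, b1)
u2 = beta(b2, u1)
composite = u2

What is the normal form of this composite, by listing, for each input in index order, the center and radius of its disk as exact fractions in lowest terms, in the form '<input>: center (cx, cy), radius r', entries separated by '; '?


b1: center (1/2, 11/36), radius 1/54; b2: center (0, 1/4), radius 1/9; b3: center (4/9, 1/4), radius 1/72


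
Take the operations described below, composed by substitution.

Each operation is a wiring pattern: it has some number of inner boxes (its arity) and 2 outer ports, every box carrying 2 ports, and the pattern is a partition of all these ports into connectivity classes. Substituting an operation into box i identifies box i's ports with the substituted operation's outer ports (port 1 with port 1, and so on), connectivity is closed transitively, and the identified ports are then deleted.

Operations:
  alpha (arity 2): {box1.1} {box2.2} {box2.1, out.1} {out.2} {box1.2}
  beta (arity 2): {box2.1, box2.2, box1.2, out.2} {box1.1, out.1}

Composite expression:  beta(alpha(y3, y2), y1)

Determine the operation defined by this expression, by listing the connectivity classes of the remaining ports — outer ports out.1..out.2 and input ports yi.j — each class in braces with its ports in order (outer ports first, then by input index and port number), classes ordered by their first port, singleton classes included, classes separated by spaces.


{out.1, y2.1} {out.2, y1.1, y1.2} {y2.2} {y3.1} {y3.2}

Connectivity passes through glued beta-boundaries; trace each wire chain.
stage alpha: inputs (y3, y2), connectivity {out.1, y2.1} {out.2} {y2.2} {y3.1} {y3.2}, out.j its boundary
stage beta: inputs (y3, y2, y1), connectivity {out.1, y2.1} {out.2, y1.1, y1.2} {y2.2} {y3.1} {y3.2}, out.j its boundary


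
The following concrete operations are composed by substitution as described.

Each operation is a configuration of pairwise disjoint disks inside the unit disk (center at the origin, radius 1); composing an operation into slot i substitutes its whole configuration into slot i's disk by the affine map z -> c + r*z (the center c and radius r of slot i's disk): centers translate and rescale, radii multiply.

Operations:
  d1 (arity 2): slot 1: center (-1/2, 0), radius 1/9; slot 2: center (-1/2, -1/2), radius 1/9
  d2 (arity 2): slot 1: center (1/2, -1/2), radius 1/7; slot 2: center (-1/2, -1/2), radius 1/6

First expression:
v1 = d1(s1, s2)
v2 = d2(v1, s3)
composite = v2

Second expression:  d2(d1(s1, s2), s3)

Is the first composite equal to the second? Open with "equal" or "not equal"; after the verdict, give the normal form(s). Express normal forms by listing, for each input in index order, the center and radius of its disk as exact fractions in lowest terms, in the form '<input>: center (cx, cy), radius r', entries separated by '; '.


Normal form of the first expression: s1: center (3/7, -1/2), radius 1/63; s2: center (3/7, -4/7), radius 1/63; s3: center (-1/2, -1/2), radius 1/6
Normal form of the second expression: s1: center (3/7, -1/2), radius 1/63; s2: center (3/7, -4/7), radius 1/63; s3: center (-1/2, -1/2), radius 1/6
One common form — equal.

equal; both compose to s1: center (3/7, -1/2), radius 1/63; s2: center (3/7, -4/7), radius 1/63; s3: center (-1/2, -1/2), radius 1/6
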